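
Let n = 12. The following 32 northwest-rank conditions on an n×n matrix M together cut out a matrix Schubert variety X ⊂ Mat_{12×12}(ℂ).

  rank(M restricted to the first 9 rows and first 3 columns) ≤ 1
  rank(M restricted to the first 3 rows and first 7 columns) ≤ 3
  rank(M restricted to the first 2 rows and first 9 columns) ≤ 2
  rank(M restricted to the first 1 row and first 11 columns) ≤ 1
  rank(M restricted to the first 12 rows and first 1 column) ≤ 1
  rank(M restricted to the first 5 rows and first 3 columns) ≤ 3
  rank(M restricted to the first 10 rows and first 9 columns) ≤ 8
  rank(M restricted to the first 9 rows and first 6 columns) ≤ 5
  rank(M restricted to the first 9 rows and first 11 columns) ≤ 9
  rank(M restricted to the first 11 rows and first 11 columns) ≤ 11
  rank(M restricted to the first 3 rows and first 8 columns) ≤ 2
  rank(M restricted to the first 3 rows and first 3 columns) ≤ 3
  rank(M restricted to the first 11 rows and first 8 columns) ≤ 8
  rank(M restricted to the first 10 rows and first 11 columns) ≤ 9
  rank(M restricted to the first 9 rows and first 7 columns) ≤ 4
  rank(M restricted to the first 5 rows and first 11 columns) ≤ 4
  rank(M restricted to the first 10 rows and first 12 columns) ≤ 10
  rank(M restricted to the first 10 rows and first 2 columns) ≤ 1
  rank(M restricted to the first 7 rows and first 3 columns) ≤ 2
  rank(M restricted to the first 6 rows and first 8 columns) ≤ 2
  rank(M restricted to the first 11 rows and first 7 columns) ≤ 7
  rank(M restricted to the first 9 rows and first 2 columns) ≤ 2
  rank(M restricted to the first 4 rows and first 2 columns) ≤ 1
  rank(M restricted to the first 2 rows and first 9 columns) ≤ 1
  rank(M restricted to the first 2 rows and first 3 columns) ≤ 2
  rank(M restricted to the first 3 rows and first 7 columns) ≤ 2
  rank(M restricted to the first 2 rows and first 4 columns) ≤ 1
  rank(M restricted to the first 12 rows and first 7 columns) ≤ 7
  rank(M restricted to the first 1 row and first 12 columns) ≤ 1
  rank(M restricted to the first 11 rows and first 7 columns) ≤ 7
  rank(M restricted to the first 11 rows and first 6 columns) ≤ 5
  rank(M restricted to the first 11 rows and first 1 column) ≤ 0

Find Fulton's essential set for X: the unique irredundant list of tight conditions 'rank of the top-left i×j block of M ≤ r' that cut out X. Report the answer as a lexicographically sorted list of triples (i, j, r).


Reconstructing r_w from the 32 given conditions:

  row 1: 0 | 1 | 1 | 1 | 1 | 1 | 1 | 1 | 1 | 1 | 1 | 1
  row 2: 0 | 1 | 1 | 1 | 1 | 1 | 1 | 1 | 1 | 2 | 2 | 2
  row 3: 0 | 1 | 1 | 2 | 2 | 2 | 2 | 2 | 2 | 3 | 3 | 3
  row 4: 0 | 1 | 1 | 2 | 2 | 2 | 2 | 2 | 3 | 4 | 4 | 4
  row 5: 0 | 1 | 1 | 2 | 2 | 2 | 2 | 2 | 3 | 4 | 4 | 5
  row 6: 0 | 1 | 1 | 2 | 2 | 2 | 2 | 2 | 3 | 4 | 5 | 6
  row 7: 0 | 1 | 1 | 2 | 3 | 3 | 3 | 3 | 4 | 5 | 6 | 7
  row 8: 0 | 1 | 1 | 2 | 3 | 4 | 4 | 4 | 5 | 6 | 7 | 8
  row 9: 0 | 1 | 1 | 2 | 3 | 4 | 4 | 5 | 6 | 7 | 8 | 9
  row 10: 0 | 1 | 2 | 3 | 4 | 5 | 5 | 6 | 7 | 8 | 9 | 10
  row 11: 0 | 1 | 2 | 3 | 4 | 5 | 6 | 7 | 8 | 9 | 10 | 11
  row 12: 1 | 2 | 3 | 4 | 5 | 6 | 7 | 8 | 9 | 10 | 11 | 12

hence w(1..12) = (2, 10, 4, 9, 12, 11, 5, 6, 8, 3, 7, 1).

6 SE-corners of the 39-cell Rothe diagram give Ess(w):

[(2, 9, 1), (5, 11, 4), (6, 8, 2), (9, 3, 1), (9, 7, 4), (11, 1, 0)]


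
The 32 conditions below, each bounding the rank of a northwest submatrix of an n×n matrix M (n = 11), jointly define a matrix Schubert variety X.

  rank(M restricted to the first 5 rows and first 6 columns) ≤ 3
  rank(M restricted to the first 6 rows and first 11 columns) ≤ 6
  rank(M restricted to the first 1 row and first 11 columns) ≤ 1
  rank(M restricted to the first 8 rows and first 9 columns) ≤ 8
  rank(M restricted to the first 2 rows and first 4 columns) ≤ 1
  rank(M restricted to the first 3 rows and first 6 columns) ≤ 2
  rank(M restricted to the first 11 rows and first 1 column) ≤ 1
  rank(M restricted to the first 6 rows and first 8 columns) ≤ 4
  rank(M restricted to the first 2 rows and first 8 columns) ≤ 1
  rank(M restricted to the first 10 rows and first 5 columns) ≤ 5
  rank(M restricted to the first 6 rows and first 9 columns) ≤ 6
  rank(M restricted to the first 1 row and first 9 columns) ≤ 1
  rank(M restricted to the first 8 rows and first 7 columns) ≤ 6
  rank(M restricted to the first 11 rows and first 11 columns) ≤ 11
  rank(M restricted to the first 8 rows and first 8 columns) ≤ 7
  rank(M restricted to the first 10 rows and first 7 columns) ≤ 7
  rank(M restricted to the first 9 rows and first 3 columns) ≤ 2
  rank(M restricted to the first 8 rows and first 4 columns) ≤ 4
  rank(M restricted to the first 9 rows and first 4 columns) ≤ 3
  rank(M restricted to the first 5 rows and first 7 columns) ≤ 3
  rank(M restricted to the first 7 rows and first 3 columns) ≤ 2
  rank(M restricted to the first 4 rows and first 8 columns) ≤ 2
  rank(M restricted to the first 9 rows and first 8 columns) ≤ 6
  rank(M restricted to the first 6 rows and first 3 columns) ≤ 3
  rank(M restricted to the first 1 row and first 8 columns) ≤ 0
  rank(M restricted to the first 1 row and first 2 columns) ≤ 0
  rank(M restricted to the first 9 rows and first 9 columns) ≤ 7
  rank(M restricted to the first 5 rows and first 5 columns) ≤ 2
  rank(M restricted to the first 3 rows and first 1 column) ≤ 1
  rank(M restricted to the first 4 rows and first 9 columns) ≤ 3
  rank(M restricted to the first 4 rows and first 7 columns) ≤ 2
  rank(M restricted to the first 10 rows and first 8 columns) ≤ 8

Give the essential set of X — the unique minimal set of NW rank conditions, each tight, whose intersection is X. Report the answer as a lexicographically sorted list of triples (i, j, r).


Rank table r_w(11×11) implied by the 32 constraints:

  R[1]: 0 0 0 0 0 0 0 0 1 1 1
  R[2]: 1 1 1 1 1 1 1 1 2 2 2
  R[3]: 1 2 2 2 2 2 2 2 3 3 3
  R[4]: 1 2 2 2 2 2 2 2 3 4 4
  R[5]: 1 2 2 2 2 3 3 3 4 5 5
  R[6]: 1 2 2 3 3 4 4 4 5 6 6
  R[7]: 1 2 2 3 4 5 5 5 6 7 7
  R[8]: 1 2 2 3 4 5 6 6 7 8 8
  R[9]: 1 2 2 3 4 5 6 6 7 8 9
  R[10]: 1 2 3 4 5 6 7 7 8 9 10
  R[11]: 1 2 3 4 5 6 7 8 9 10 11

giving w = (9, 1, 2, 10, 6, 4, 5, 7, 11, 3, 8) via Δ²R.

5 SE-corners of the 22-cell Rothe diagram give Ess(w):

[(1, 8, 0), (4, 8, 2), (5, 5, 2), (9, 3, 2), (9, 8, 6)]


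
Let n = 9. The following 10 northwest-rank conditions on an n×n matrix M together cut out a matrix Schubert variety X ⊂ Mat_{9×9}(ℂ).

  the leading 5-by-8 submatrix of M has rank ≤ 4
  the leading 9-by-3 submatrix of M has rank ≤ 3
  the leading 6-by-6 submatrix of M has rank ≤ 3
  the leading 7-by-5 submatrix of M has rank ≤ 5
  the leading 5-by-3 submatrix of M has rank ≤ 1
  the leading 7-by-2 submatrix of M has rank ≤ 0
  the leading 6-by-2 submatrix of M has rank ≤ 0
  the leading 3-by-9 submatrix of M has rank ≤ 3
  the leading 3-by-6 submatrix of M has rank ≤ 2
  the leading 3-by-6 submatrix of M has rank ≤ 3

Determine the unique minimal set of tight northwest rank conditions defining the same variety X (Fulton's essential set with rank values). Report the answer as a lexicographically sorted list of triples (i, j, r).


Rank table r_w(9×9) implied by the 10 constraints:

  i=1: 0  0  1  1  1  1  1  1  1
  i=2: 0  0  1  2  2  2  2  2  2
  i=3: 0  0  1  2  2  2  3  3  3
  i=4: 0  0  1  2  3  3  4  4  4
  i=5: 0  0  1  2  3  3  4  4  5
  i=6: 0  0  1  2  3  3  4  5  6
  i=7: 0  0  1  2  3  4  5  6  7
  i=8: 1  1  2  3  4  5  6  7  8
  i=9: 1  2  3  4  5  6  7  8  9

hence w(1..9) = (3, 4, 7, 5, 9, 8, 6, 1, 2).

Rothe diagram D(w) (19 cells), 4 SE-corners (essential conditions):

[(3, 6, 2), (5, 8, 4), (6, 6, 3), (7, 2, 0)]


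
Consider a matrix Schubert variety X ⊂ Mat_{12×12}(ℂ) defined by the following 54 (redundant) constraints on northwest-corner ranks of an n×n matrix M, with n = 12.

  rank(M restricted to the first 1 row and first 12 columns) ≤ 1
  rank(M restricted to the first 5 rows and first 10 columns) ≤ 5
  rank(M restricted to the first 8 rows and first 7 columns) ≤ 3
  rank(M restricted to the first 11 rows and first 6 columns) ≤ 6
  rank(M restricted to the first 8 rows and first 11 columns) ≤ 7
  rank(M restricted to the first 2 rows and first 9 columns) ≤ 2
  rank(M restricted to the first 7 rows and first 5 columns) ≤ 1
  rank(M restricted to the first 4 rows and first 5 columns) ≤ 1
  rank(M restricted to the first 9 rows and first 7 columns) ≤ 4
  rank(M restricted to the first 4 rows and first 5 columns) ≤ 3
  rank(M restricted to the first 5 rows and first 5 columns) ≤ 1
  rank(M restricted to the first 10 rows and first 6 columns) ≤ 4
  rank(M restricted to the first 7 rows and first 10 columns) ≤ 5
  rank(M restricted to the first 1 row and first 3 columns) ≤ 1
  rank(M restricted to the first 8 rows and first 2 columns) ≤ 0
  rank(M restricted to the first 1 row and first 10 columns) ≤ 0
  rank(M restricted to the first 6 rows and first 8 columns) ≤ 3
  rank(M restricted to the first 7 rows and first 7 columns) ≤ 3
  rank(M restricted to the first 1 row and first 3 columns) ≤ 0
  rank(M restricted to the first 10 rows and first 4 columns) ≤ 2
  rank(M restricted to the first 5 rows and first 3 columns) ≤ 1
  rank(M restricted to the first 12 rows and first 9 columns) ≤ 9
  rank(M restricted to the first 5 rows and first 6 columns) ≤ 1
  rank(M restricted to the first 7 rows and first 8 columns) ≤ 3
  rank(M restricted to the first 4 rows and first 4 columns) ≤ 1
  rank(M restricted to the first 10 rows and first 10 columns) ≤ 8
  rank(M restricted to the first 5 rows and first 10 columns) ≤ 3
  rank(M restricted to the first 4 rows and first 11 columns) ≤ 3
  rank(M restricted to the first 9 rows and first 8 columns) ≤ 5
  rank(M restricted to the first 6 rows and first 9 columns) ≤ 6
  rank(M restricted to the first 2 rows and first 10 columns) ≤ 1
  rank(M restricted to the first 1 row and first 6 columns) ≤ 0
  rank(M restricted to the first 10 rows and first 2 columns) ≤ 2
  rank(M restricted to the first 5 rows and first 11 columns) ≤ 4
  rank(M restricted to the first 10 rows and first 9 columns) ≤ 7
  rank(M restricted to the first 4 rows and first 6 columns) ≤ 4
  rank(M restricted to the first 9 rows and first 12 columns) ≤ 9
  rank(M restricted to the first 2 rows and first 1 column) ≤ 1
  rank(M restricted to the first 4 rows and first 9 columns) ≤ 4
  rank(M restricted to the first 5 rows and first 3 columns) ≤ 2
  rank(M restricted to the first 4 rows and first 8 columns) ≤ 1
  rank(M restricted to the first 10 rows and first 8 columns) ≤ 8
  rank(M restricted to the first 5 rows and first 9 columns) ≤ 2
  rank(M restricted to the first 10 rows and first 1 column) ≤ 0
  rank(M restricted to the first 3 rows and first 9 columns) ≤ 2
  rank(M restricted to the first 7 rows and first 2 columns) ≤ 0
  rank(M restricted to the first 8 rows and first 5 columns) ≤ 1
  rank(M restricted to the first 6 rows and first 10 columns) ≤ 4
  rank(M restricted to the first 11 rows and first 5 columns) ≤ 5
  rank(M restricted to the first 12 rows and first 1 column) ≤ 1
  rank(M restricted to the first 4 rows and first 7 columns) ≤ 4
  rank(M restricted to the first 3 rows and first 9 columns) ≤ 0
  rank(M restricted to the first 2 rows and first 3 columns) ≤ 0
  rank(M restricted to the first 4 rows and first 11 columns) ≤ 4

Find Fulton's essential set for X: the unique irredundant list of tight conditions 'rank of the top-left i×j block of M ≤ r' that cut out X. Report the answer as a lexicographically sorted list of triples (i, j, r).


Recovering R(i,j) via the rank-extension bound from the 54 conditions:

  0 | 0 | 0 | 0 | 0 | 0 | 0 | 0 | 0 | 0 | 1 | 1
  0 | 0 | 0 | 0 | 0 | 0 | 0 | 0 | 0 | 1 | 2 | 2
  0 | 0 | 0 | 0 | 0 | 0 | 0 | 0 | 0 | 1 | 2 | 3
  0 | 0 | 1 | 1 | 1 | 1 | 1 | 1 | 1 | 2 | 3 | 4
  0 | 0 | 1 | 1 | 1 | 1 | 2 | 2 | 2 | 3 | 4 | 5
  0 | 0 | 1 | 1 | 1 | 2 | 3 | 3 | 3 | 4 | 5 | 6
  0 | 0 | 1 | 1 | 1 | 2 | 3 | 3 | 4 | 5 | 6 | 7
  0 | 0 | 1 | 1 | 1 | 2 | 3 | 4 | 5 | 6 | 7 | 8
  0 | 1 | 2 | 2 | 2 | 3 | 4 | 5 | 6 | 7 | 8 | 9
  0 | 1 | 2 | 2 | 3 | 4 | 5 | 6 | 7 | 8 | 9 | 10
  1 | 2 | 3 | 3 | 4 | 5 | 6 | 7 | 8 | 9 | 10 | 11
  1 | 2 | 3 | 4 | 5 | 6 | 7 | 8 | 9 | 10 | 11 | 12

giving w = (11, 10, 12, 3, 7, 6, 9, 8, 2, 5, 1, 4) via Δ²R.

D(w) has 51 cells with 8 SE-corners; essential set:

[(1, 10, 0), (3, 9, 0), (5, 6, 1), (7, 8, 3), (8, 2, 0), (8, 5, 1), (10, 1, 0), (10, 4, 2)]


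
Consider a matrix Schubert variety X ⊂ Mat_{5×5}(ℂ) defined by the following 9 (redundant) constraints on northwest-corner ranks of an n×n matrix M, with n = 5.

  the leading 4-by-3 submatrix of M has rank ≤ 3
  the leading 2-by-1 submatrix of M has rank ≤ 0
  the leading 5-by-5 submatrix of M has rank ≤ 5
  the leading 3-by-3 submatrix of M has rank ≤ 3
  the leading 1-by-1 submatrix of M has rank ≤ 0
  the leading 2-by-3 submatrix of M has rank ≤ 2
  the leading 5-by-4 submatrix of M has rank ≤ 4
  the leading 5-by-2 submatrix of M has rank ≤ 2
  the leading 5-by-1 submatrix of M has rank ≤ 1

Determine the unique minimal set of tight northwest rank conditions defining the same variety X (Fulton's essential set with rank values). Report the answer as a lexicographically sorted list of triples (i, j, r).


Recovering R(i,j) via the rank-extension bound from the 9 conditions:

  R[1]: 0, 1, 1, 1, 1
  R[2]: 0, 1, 2, 2, 2
  R[3]: 1, 2, 3, 3, 3
  R[4]: 1, 2, 3, 4, 4
  R[5]: 1, 2, 3, 4, 5

hence w(1..5) = (2, 3, 1, 4, 5).

Fulton essential set (1 of the 2 Rothe cells):

[(2, 1, 0)]


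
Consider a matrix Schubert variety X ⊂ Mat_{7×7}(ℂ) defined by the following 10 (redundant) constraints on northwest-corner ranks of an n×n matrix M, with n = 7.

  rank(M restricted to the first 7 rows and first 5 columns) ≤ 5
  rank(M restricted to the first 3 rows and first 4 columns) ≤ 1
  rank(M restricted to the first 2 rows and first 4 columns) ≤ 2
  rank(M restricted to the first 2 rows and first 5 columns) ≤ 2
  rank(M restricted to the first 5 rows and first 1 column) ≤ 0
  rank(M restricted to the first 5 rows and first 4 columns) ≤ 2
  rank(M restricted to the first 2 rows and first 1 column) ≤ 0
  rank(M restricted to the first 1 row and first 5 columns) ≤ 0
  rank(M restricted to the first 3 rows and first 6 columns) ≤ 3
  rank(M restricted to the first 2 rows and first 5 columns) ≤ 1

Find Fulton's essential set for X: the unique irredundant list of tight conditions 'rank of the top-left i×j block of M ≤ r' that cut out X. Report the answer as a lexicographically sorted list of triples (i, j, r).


Propagating the 10 rank bounds to every northwest block:

  i=1: 0 | 0 | 0 | 0 | 0 | 1 | 1
  i=2: 0 | 1 | 1 | 1 | 1 | 2 | 2
  i=3: 0 | 1 | 1 | 1 | 2 | 3 | 3
  i=4: 0 | 1 | 2 | 2 | 3 | 4 | 4
  i=5: 0 | 1 | 2 | 2 | 3 | 4 | 5
  i=6: 1 | 2 | 3 | 3 | 4 | 5 | 6
  i=7: 1 | 2 | 3 | 4 | 5 | 6 | 7

so w = (6, 2, 5, 3, 7, 1, 4).

ℓ(w)=12; the 4 essential cells (i,j,r):

[(1, 5, 0), (3, 4, 1), (5, 1, 0), (5, 4, 2)]


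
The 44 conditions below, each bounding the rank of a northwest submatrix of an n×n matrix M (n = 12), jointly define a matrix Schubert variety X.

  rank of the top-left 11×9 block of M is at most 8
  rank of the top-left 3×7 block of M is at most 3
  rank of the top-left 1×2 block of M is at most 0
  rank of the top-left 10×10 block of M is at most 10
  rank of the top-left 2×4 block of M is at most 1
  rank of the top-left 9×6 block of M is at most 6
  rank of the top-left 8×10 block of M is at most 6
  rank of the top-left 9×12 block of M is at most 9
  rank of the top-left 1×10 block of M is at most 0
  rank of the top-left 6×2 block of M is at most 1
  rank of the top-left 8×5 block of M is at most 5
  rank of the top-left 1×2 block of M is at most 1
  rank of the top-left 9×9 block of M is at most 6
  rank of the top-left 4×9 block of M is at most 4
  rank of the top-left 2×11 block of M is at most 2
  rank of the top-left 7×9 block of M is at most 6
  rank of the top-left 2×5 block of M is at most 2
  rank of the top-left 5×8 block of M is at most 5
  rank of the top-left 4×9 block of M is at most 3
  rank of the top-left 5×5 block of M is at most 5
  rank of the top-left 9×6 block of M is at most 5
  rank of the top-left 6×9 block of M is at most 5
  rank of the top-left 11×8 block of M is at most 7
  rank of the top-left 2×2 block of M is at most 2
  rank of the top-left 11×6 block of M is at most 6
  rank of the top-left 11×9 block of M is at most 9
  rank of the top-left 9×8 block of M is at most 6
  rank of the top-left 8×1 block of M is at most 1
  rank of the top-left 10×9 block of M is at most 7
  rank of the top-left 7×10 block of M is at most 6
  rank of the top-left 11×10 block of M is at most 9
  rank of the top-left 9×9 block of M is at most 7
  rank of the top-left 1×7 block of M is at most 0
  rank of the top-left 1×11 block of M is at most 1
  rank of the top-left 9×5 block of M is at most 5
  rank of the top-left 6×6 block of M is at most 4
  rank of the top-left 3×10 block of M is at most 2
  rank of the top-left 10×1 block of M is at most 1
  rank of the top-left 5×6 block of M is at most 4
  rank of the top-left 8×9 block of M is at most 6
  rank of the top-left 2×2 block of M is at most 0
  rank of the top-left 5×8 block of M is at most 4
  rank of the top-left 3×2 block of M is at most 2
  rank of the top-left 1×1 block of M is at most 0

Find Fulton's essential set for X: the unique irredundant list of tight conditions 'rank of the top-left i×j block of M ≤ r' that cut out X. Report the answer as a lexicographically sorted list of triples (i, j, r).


Propagating the 44 rank bounds to every northwest block:

  0  0  0  0  0  0  0  0  0  0  1  1
  0  0  1  1  1  1  1  1  1  1  2  2
  1  1  2  2  2  2  2  2  2  2  3  3
  1  1  2  3  3  3  3  3  3  3  4  4
  1  1  2  3  4  4  4  4  4  4  5  5
  1  1  2  3  4  4  5  5  5  5  6  6
  1  2  3  4  5  5  6  6  6  6  7  7
  1  2  3  4  5  5  6  6  6  6  7  8
  1  2  3  4  5  5  6  6  6  7  8  9
  1  2  3  4  5  6  7  7  7  8  9  10
  1  2  3  4  5  6  7  7  8  9  10  11
  1  2  3  4  5  6  7  8  9  10  11  12

hence w(1..12) = (11, 3, 1, 4, 5, 7, 2, 12, 10, 6, 9, 8).

|D(w)|=24, |Ess(w)|=8:

[(1, 10, 0), (2, 2, 0), (6, 2, 1), (6, 6, 4), (8, 10, 6), (9, 6, 5), (9, 9, 6), (11, 8, 7)]


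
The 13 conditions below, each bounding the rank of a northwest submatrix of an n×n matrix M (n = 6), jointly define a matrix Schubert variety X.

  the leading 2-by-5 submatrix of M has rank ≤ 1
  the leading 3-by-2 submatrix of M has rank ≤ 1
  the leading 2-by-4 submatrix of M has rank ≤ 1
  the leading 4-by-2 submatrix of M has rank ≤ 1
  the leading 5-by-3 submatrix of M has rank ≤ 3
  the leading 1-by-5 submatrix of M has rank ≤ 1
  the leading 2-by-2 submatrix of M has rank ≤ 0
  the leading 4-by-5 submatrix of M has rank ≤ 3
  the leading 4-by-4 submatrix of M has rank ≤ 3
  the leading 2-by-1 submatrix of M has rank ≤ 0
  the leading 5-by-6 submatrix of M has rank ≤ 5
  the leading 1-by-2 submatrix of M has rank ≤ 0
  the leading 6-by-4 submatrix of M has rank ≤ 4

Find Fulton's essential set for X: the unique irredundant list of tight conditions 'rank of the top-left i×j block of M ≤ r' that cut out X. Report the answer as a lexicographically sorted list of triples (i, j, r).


Propagating the 13 rank bounds to every northwest block:

  i=1: 0  0  1  1  1  1
  i=2: 0  0  1  1  1  2
  i=3: 1  1  2  2  2  3
  i=4: 1  1  2  3  3  4
  i=5: 1  2  3  4  4  5
  i=6: 1  2  3  4  5  6

so w = (3, 6, 1, 4, 2, 5).

3 SE-corners of the 7-cell Rothe diagram give Ess(w):

[(2, 2, 0), (2, 5, 1), (4, 2, 1)]


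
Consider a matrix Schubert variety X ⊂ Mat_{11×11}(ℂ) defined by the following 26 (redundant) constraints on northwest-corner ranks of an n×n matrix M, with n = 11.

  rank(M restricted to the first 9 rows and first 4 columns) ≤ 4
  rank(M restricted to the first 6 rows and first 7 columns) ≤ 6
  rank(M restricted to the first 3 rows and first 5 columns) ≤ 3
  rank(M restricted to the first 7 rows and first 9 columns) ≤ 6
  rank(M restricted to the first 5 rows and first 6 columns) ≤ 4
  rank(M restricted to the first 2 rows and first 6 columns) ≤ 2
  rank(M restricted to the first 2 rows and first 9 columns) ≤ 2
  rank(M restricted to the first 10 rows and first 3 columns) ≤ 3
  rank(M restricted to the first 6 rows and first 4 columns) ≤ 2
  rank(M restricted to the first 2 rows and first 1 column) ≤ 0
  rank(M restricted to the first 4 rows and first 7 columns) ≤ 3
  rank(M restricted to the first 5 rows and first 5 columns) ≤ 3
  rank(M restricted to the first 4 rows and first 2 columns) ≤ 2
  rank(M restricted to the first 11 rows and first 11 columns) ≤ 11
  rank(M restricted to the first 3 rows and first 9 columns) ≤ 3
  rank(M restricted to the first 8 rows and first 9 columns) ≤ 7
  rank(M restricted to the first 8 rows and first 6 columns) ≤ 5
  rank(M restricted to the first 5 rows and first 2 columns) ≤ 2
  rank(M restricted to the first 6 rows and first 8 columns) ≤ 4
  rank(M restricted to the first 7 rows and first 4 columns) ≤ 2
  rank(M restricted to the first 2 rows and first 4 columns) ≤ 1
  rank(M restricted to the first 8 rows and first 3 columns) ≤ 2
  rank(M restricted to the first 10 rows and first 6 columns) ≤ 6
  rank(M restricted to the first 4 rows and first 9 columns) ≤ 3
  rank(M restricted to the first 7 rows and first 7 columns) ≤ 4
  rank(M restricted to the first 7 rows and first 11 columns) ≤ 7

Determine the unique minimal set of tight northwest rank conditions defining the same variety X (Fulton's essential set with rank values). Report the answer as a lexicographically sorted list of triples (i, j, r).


Reconstructing r_w from the 26 given conditions:

  0 | 1 | 1 | 1 | 1 | 1 | 1 | 1 | 1 | 1 | 1
  0 | 1 | 1 | 1 | 2 | 2 | 2 | 2 | 2 | 2 | 2
  1 | 2 | 2 | 2 | 3 | 3 | 3 | 3 | 3 | 3 | 3
  1 | 2 | 2 | 2 | 3 | 3 | 3 | 3 | 3 | 4 | 4
  1 | 2 | 2 | 2 | 3 | 4 | 4 | 4 | 4 | 5 | 5
  1 | 2 | 2 | 2 | 3 | 4 | 4 | 4 | 5 | 6 | 6
  1 | 2 | 2 | 2 | 3 | 4 | 4 | 5 | 6 | 7 | 7
  1 | 2 | 2 | 3 | 4 | 5 | 5 | 6 | 7 | 8 | 8
  1 | 2 | 3 | 4 | 5 | 6 | 6 | 7 | 8 | 9 | 9
  1 | 2 | 3 | 4 | 5 | 6 | 7 | 8 | 9 | 10 | 10
  1 | 2 | 3 | 4 | 5 | 6 | 7 | 8 | 9 | 10 | 11

giving w = (2, 5, 1, 10, 6, 9, 8, 4, 3, 7, 11) via Δ²R.

Fulton essential set (7 of the 20 Rothe cells):

[(2, 1, 0), (2, 4, 1), (4, 9, 3), (6, 8, 4), (7, 4, 2), (7, 7, 4), (8, 3, 2)]


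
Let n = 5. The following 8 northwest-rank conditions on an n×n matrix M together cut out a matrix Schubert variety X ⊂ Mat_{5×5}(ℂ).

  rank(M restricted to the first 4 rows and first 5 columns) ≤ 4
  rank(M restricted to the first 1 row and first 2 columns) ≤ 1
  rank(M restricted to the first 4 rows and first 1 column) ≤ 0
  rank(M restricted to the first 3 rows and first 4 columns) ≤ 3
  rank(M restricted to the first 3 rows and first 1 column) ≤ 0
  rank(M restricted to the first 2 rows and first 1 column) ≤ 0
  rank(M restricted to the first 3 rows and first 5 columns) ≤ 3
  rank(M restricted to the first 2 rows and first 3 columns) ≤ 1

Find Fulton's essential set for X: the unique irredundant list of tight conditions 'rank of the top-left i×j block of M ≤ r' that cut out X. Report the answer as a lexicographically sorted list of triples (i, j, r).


Propagating the 8 rank bounds to every northwest block:

  R[1]: 0 1 1 1 1
  R[2]: 0 1 1 2 2
  R[3]: 0 1 2 3 3
  R[4]: 0 1 2 3 4
  R[5]: 1 2 3 4 5

so w = (2, 4, 3, 5, 1).

ℓ(w)=5; the 2 essential cells (i,j,r):

[(2, 3, 1), (4, 1, 0)]


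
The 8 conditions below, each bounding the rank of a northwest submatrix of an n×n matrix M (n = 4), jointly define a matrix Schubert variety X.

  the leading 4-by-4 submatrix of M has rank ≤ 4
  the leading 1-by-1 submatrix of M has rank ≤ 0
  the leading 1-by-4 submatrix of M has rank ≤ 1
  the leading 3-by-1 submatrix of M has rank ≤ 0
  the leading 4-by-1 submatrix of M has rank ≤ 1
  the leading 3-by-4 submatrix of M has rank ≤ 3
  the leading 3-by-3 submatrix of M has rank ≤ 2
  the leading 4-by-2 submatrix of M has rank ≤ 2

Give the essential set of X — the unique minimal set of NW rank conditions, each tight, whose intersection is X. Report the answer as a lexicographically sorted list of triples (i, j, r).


Reconstructing r_w from the 8 given conditions:

  i=1: 0, 1, 1, 1
  i=2: 0, 1, 2, 2
  i=3: 0, 1, 2, 3
  i=4: 1, 2, 3, 4

the unique w with this rank table is (2, 3, 4, 1).

D(w) has 3 cells with 1 SE-corner; essential set:

[(3, 1, 0)]


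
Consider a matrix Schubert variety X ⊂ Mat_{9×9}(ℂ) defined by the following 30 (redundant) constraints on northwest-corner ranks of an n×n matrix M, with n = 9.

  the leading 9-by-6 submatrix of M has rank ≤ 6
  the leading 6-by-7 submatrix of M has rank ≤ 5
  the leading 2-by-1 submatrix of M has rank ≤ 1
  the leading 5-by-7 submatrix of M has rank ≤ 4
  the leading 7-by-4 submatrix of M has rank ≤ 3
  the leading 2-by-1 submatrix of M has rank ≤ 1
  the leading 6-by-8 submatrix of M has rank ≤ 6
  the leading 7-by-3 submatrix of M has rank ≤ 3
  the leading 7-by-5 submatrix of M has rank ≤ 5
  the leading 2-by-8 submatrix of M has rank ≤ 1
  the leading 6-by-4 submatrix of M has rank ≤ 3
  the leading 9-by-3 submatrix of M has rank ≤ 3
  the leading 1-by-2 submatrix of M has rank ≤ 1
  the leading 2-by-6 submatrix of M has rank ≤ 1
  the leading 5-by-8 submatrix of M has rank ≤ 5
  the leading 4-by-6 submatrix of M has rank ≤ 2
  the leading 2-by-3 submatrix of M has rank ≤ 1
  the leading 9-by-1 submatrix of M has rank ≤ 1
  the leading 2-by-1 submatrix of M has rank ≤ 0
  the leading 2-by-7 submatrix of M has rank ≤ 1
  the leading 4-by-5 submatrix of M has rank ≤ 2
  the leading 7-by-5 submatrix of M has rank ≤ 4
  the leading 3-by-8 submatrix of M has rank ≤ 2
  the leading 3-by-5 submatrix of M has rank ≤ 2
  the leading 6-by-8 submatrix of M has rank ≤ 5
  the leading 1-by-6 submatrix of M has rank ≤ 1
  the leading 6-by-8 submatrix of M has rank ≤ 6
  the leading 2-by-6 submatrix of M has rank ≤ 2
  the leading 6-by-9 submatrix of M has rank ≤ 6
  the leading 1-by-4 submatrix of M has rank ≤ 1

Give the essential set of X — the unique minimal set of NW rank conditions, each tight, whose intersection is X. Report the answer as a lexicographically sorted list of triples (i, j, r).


The tightest implied rank at each (i,j), from the 30 conditions:

  0 1 1 1 1 1 1 1 1
  0 1 1 1 1 1 1 1 2
  1 2 2 2 2 2 2 2 3
  1 2 2 2 2 2 3 3 4
  1 2 3 3 3 3 4 4 5
  1 2 3 3 4 4 5 5 6
  1 2 3 3 4 5 6 6 7
  1 2 3 4 5 6 7 7 8
  1 2 3 4 5 6 7 8 9

so w = (2, 9, 1, 7, 3, 5, 6, 4, 8).

|D(w)|=14, |Ess(w)|=4:

[(2, 1, 0), (2, 8, 1), (4, 6, 2), (7, 4, 3)]


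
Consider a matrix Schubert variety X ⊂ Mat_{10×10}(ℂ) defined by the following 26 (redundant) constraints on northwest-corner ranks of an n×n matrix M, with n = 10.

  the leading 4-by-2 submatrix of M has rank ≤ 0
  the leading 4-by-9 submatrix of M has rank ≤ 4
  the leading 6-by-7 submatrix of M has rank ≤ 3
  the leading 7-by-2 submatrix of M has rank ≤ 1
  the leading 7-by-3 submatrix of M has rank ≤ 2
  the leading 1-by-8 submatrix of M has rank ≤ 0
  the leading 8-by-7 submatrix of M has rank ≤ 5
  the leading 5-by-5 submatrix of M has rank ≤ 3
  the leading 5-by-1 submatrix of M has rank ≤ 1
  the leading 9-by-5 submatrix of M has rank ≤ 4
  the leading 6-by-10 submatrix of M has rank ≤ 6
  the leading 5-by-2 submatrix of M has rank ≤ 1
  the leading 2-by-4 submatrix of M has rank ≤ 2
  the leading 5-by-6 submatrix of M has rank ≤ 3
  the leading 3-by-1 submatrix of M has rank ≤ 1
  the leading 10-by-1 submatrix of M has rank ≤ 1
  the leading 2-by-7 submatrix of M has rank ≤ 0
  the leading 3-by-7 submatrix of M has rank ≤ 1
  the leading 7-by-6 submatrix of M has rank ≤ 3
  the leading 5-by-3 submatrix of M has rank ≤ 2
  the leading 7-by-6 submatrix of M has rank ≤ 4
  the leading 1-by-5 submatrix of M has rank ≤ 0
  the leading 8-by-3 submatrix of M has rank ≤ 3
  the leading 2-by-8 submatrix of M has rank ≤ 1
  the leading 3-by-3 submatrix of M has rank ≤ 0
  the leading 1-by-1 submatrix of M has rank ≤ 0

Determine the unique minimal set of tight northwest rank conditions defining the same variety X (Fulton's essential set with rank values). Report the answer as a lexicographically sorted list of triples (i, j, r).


Reconstructing r_w from the 26 given conditions:

  R[1]: 0 | 0 | 0 | 0 | 0 | 0 | 0 | 0 | 1 | 1
  R[2]: 0 | 0 | 0 | 0 | 0 | 0 | 0 | 1 | 2 | 2
  R[3]: 0 | 0 | 0 | 1 | 1 | 1 | 1 | 2 | 3 | 3
  R[4]: 0 | 0 | 1 | 2 | 2 | 2 | 2 | 3 | 4 | 4
  R[5]: 1 | 1 | 2 | 3 | 3 | 3 | 3 | 4 | 5 | 5
  R[6]: 1 | 1 | 2 | 3 | 3 | 3 | 3 | 4 | 5 | 6
  R[7]: 1 | 1 | 2 | 3 | 3 | 3 | 4 | 5 | 6 | 7
  R[8]: 1 | 2 | 3 | 4 | 4 | 4 | 5 | 6 | 7 | 8
  R[9]: 1 | 2 | 3 | 4 | 4 | 5 | 6 | 7 | 8 | 9
  R[10]: 1 | 2 | 3 | 4 | 5 | 6 | 7 | 8 | 9 | 10

giving w = (9, 8, 4, 3, 1, 10, 7, 2, 6, 5) via Δ²R.

|D(w)|=28, |Ess(w)|=8:

[(1, 8, 0), (2, 7, 0), (3, 3, 0), (4, 2, 0), (6, 7, 3), (7, 2, 1), (7, 6, 3), (9, 5, 4)]


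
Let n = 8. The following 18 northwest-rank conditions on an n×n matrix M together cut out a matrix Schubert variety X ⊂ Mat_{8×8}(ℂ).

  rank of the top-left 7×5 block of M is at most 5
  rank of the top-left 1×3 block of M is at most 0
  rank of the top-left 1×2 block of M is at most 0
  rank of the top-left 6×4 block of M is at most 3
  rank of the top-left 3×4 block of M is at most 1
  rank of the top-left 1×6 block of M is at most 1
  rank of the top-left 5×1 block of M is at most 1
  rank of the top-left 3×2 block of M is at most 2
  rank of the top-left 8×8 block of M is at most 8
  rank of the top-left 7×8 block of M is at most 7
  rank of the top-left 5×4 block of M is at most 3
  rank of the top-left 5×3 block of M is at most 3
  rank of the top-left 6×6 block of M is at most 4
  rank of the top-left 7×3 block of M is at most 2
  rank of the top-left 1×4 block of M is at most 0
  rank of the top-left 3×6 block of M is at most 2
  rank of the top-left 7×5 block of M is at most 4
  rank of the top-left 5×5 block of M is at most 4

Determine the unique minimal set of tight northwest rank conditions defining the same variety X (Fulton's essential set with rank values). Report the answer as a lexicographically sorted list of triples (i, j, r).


Reconstructing r_w from the 18 given conditions:

  0 | 0 | 0 | 0 | 1 | 1 | 1 | 1
  1 | 1 | 1 | 1 | 2 | 2 | 2 | 2
  1 | 1 | 1 | 1 | 2 | 2 | 3 | 3
  1 | 2 | 2 | 2 | 3 | 3 | 4 | 4
  1 | 2 | 2 | 3 | 4 | 4 | 5 | 5
  1 | 2 | 2 | 3 | 4 | 4 | 5 | 6
  1 | 2 | 2 | 3 | 4 | 5 | 6 | 7
  1 | 2 | 3 | 4 | 5 | 6 | 7 | 8

reading off 1-entries of Δ²R: w = (5, 1, 7, 2, 4, 8, 6, 3).

|D(w)|=12, |Ess(w)|=5:

[(1, 4, 0), (3, 4, 1), (3, 6, 2), (6, 6, 4), (7, 3, 2)]


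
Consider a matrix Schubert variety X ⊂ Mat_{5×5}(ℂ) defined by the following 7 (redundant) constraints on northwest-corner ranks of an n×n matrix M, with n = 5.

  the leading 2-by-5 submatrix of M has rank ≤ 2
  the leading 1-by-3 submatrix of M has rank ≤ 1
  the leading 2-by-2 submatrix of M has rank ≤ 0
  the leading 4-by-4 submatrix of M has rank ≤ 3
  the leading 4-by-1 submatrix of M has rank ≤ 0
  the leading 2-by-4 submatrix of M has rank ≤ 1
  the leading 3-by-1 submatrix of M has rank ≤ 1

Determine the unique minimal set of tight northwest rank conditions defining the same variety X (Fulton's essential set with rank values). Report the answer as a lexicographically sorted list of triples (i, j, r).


Recovering R(i,j) via the rank-extension bound from the 7 conditions:

  i=1: 0 | 0 | 1 | 1 | 1
  i=2: 0 | 0 | 1 | 1 | 2
  i=3: 0 | 1 | 2 | 2 | 3
  i=4: 0 | 1 | 2 | 3 | 4
  i=5: 1 | 2 | 3 | 4 | 5

giving w = (3, 5, 2, 4, 1) via Δ²R.

3 SE-corners of the 7-cell Rothe diagram give Ess(w):

[(2, 2, 0), (2, 4, 1), (4, 1, 0)]


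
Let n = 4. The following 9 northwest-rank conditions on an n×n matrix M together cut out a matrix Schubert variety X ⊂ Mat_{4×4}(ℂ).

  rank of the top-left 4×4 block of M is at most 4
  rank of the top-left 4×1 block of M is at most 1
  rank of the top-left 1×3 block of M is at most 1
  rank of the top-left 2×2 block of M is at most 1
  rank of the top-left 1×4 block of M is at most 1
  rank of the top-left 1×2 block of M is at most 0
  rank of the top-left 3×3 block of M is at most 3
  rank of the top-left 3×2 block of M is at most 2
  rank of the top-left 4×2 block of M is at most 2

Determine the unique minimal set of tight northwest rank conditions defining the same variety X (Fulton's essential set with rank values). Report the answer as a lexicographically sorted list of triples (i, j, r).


Recovering R(i,j) via the rank-extension bound from the 9 conditions:

  i=1: 0 | 0 | 1 | 1
  i=2: 1 | 1 | 2 | 2
  i=3: 1 | 2 | 3 | 3
  i=4: 1 | 2 | 3 | 4

hence w(1..4) = (3, 1, 2, 4).

Rothe diagram D(w) (2 cells), 1 SE-corner (essential condition):

[(1, 2, 0)]


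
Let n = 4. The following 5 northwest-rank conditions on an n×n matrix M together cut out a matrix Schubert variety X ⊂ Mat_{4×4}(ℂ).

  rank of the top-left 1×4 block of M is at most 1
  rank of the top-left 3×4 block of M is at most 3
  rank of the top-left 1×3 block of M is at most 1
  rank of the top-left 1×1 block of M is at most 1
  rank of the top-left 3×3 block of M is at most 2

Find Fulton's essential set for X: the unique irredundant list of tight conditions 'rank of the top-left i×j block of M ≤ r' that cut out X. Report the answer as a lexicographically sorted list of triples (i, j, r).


Reconstructing r_w from the 5 given conditions:

  R[1]: 1  1  1  1
  R[2]: 1  2  2  2
  R[3]: 1  2  2  3
  R[4]: 1  2  3  4

hence w(1..4) = (1, 2, 4, 3).

ℓ(w)=1; the 1 essential cell (i,j,r):

[(3, 3, 2)]


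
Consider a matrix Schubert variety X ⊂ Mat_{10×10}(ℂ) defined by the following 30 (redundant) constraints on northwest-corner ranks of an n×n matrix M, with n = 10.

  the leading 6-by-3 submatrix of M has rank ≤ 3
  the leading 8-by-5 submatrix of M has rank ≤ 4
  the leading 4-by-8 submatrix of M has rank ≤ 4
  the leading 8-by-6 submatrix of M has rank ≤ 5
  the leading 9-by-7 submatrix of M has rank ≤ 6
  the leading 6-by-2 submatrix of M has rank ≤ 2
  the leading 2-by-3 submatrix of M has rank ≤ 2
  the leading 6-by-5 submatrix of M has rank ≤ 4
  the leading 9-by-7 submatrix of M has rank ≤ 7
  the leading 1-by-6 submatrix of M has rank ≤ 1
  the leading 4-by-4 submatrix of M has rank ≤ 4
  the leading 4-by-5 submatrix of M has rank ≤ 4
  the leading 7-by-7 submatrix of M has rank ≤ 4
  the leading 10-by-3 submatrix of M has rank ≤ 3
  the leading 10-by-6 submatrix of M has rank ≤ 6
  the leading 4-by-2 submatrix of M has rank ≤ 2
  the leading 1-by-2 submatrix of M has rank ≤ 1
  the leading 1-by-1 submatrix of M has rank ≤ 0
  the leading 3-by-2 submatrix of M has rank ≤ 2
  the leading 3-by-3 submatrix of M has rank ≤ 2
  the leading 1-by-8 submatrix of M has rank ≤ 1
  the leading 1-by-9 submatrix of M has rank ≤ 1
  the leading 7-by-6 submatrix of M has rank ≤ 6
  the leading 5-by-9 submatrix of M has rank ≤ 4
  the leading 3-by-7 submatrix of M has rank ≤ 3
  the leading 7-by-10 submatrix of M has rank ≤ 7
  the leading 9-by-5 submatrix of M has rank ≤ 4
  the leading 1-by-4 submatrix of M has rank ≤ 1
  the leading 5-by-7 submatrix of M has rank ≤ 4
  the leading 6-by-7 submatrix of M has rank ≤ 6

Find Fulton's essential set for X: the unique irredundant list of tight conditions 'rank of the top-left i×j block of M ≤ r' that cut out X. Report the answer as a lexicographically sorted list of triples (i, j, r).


Computing R[i][j] = min implied NW-rank bound (n=10, 30 conditions):

  R[1]: 0  1  1  1  1  1  1  1  1  1
  R[2]: 1  2  2  2  2  2  2  2  2  2
  R[3]: 1  2  2  3  3  3  3  3  3  3
  R[4]: 1  2  3  4  4  4  4  4  4  4
  R[5]: 1  2  3  4  4  4  4  4  4  5
  R[6]: 1  2  3  4  4  4  4  5  5  6
  R[7]: 1  2  3  4  4  4  4  5  6  7
  R[8]: 1  2  3  4  4  5  5  6  7  8
  R[9]: 1  2  3  4  4  5  6  7  8  9
  R[10]: 1  2  3  4  5  6  7  8  9  10

second differences of R give the permutation w = (2, 1, 4, 3, 10, 8, 9, 6, 7, 5).

ℓ(w)=15; the 5 essential cells (i,j,r):

[(1, 1, 0), (3, 3, 2), (5, 9, 4), (7, 7, 4), (9, 5, 4)]


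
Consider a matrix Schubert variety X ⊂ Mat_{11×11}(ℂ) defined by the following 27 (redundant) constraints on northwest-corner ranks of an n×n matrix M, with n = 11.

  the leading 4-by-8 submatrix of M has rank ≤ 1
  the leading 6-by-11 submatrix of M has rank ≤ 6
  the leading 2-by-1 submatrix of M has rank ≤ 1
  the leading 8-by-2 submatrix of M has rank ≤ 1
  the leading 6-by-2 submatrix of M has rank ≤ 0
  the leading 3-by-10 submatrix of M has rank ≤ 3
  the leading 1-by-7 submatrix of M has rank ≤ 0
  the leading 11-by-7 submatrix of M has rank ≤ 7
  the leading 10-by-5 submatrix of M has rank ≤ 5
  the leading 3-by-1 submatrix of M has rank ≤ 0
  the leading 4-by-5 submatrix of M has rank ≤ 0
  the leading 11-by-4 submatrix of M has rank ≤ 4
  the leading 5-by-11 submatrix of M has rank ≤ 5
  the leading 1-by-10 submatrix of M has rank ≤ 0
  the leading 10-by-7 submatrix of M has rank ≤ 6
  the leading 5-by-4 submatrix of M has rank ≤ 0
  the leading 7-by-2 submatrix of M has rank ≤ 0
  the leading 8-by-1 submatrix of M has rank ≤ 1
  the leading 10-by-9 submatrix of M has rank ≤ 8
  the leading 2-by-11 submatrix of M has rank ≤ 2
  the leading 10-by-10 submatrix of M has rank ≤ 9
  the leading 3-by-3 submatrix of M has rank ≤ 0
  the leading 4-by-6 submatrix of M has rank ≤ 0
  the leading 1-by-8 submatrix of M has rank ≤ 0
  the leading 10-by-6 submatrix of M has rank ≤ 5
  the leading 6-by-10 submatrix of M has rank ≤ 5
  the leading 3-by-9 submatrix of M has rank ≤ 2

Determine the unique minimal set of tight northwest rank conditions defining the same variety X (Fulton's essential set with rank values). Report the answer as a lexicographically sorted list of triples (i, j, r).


Propagating the 27 rank bounds to every northwest block:

  0, 0, 0, 0, 0, 0, 0, 0, 0, 0, 1
  0, 0, 0, 0, 0, 0, 1, 1, 1, 1, 2
  0, 0, 0, 0, 0, 0, 1, 1, 2, 2, 3
  0, 0, 0, 0, 0, 0, 1, 1, 2, 3, 4
  0, 0, 0, 0, 1, 1, 2, 2, 3, 4, 5
  0, 0, 1, 1, 2, 2, 3, 3, 4, 5, 6
  0, 0, 1, 2, 3, 3, 4, 4, 5, 6, 7
  1, 1, 2, 3, 4, 4, 5, 5, 6, 7, 8
  1, 2, 3, 4, 5, 5, 6, 6, 7, 8, 9
  1, 2, 3, 4, 5, 5, 6, 7, 8, 9, 10
  1, 2, 3, 4, 5, 6, 7, 8, 9, 10, 11

hence w(1..11) = (11, 7, 9, 10, 5, 3, 4, 1, 2, 8, 6).

ℓ(w)=39; the 6 essential cells (i,j,r):

[(1, 10, 0), (4, 6, 0), (4, 8, 1), (5, 4, 0), (7, 2, 0), (10, 6, 5)]


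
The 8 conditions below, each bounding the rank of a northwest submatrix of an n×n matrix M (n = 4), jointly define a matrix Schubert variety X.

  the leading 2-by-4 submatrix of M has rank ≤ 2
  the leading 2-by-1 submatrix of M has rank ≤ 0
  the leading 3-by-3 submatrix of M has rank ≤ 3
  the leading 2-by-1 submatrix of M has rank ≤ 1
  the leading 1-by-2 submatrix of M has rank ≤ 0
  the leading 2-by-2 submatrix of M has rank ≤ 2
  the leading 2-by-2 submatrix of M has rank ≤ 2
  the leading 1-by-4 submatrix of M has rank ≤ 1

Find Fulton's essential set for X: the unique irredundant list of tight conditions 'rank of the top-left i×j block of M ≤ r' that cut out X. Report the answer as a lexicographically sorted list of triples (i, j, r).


Propagating the 8 rank bounds to every northwest block:

  row 1: 0, 0, 1, 1
  row 2: 0, 1, 2, 2
  row 3: 1, 2, 3, 3
  row 4: 1, 2, 3, 4

second differences of R give the permutation w = (3, 2, 1, 4).

Rothe diagram D(w) (3 cells), 2 SE-corners (essential conditions):

[(1, 2, 0), (2, 1, 0)]


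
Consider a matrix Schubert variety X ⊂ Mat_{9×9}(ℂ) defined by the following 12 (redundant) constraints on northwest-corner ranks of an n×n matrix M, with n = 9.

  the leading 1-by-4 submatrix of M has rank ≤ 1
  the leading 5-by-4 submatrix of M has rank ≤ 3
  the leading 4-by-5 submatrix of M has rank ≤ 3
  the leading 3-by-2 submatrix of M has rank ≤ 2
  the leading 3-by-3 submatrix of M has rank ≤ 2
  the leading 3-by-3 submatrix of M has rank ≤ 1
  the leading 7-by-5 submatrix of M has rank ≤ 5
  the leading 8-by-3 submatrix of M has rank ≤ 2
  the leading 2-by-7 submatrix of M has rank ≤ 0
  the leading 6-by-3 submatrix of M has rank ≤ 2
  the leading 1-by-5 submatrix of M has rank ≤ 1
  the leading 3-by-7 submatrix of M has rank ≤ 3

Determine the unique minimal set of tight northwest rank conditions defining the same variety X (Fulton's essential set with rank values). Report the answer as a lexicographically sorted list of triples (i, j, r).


Propagating the 12 rank bounds to every northwest block:

  i=1: 0 0 0 0 0 0 0 1 1
  i=2: 0 0 0 0 0 0 0 1 2
  i=3: 1 1 1 1 1 1 1 2 3
  i=4: 1 2 2 2 2 2 2 3 4
  i=5: 1 2 2 3 3 3 3 4 5
  i=6: 1 2 2 3 4 4 4 5 6
  i=7: 1 2 2 3 4 5 5 6 7
  i=8: 1 2 2 3 4 5 6 7 8
  i=9: 1 2 3 4 5 6 7 8 9

the unique w with this rank table is (8, 9, 1, 2, 4, 5, 6, 7, 3).

D(w) has 18 cells with 2 SE-corners; essential set:

[(2, 7, 0), (8, 3, 2)]
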